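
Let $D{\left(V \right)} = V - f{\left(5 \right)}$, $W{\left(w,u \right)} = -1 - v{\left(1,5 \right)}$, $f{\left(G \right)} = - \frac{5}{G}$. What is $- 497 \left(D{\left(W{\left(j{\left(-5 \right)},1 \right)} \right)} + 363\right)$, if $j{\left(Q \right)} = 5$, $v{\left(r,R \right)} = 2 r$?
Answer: $-179417$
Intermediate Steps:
$W{\left(w,u \right)} = -3$ ($W{\left(w,u \right)} = -1 - 2 \cdot 1 = -1 - 2 = -3$)
$D{\left(V \right)} = 1 + V$ ($D{\left(V \right)} = V - - \frac{5}{5} = V - \left(-5\right) \frac{1}{5} = V - -1 = V + 1 = 1 + V$)
$- 497 \left(D{\left(W{\left(j{\left(-5 \right)},1 \right)} \right)} + 363\right) = - 497 \left(\left(1 - 3\right) + 363\right) = - 497 \left(-2 + 363\right) = \left(-497\right) 361 = -179417$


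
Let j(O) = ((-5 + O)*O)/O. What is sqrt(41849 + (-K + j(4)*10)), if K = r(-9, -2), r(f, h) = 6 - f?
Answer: 4*sqrt(2614) ≈ 204.51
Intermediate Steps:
j(O) = -5 + O (j(O) = (O*(-5 + O))/O = -5 + O)
K = 15 (K = 6 - 1*(-9) = 6 + 9 = 15)
sqrt(41849 + (-K + j(4)*10)) = sqrt(41849 + (-1*15 + (-5 + 4)*10)) = sqrt(41849 + (-15 - 1*10)) = sqrt(41849 + (-15 - 10)) = sqrt(41849 - 25) = sqrt(41824) = 4*sqrt(2614)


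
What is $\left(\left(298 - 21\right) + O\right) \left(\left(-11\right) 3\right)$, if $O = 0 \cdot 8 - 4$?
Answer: $-9009$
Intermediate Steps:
$O = -4$ ($O = 0 - 4 = -4$)
$\left(\left(298 - 21\right) + O\right) \left(\left(-11\right) 3\right) = \left(\left(298 - 21\right) - 4\right) \left(\left(-11\right) 3\right) = \left(277 - 4\right) \left(-33\right) = 273 \left(-33\right) = -9009$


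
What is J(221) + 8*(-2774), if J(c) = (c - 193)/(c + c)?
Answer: -4904418/221 ≈ -22192.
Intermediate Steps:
J(c) = (-193 + c)/(2*c) (J(c) = (-193 + c)/((2*c)) = (-193 + c)*(1/(2*c)) = (-193 + c)/(2*c))
J(221) + 8*(-2774) = (½)*(-193 + 221)/221 + 8*(-2774) = (½)*(1/221)*28 - 22192 = 14/221 - 22192 = -4904418/221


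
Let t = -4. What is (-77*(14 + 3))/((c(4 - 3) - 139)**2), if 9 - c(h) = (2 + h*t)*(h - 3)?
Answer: -1309/17956 ≈ -0.072900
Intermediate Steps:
c(h) = 9 - (-3 + h)*(2 - 4*h) (c(h) = 9 - (2 + h*(-4))*(h - 3) = 9 - (2 - 4*h)*(-3 + h) = 9 - (-3 + h)*(2 - 4*h))
(-77*(14 + 3))/((c(4 - 3) - 139)**2) = (-77*(14 + 3))/(((15 - 14*(4 - 3) + 4*(4 - 3)**2) - 139)**2) = (-77*17)/(((15 - 14*1 + 4*1**2) - 139)**2) = -1309/((15 - 14 + 4*1) - 139)**2 = -1309/((15 - 14 + 4) - 139)**2 = -1309/(5 - 139)**2 = -1309/((-134)**2) = -1309/17956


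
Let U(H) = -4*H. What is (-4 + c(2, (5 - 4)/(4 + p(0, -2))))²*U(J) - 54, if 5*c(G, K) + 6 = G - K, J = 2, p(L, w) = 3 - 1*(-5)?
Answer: -107821/450 ≈ -239.60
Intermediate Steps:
p(L, w) = 8 (p(L, w) = 3 + 5 = 8)
c(G, K) = -6/5 - K/5 + G/5 (c(G, K) = -6/5 + (G - K)/5 = -6/5 + (-K/5 + G/5) = -6/5 - K/5 + G/5)
(-4 + c(2, (5 - 4)/(4 + p(0, -2))))²*U(J) - 54 = (-4 + (-6/5 - (5 - 4)/(5*(4 + 8)) + (⅕)*2))²*(-4*2) - 54 = (-4 + (-6/5 - 1/(5*12) + ⅖))²*(-8) - 54 = (-4 + (-6/5 - ⅕*1/12 + ⅖))²*(-8) - 54 = (-4 + (-6/5 - 1/60 + ⅖))²*(-8) - 54 = (-4 - 49/60)²*(-8) - 54 = (-289/60)²*(-8) - 54 = (83521/3600)*(-8) - 54 = -83521/450 - 54 = -107821/450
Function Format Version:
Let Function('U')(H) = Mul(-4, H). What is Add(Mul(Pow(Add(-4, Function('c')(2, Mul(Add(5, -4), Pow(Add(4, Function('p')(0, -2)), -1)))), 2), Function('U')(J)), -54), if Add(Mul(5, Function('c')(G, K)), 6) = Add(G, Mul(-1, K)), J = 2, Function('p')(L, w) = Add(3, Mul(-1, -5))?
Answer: Rational(-107821, 450) ≈ -239.60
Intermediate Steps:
Function('p')(L, w) = 8 (Function('p')(L, w) = Add(3, 5) = 8)
Function('c')(G, K) = Add(Rational(-6, 5), Mul(Rational(-1, 5), K), Mul(Rational(1, 5), G)) (Function('c')(G, K) = Add(Rational(-6, 5), Mul(Rational(1, 5), Add(G, Mul(-1, K)))) = Add(Rational(-6, 5), Add(Mul(Rational(-1, 5), K), Mul(Rational(1, 5), G))) = Add(Rational(-6, 5), Mul(Rational(-1, 5), K), Mul(Rational(1, 5), G)))
Add(Mul(Pow(Add(-4, Function('c')(2, Mul(Add(5, -4), Pow(Add(4, Function('p')(0, -2)), -1)))), 2), Function('U')(J)), -54) = Add(Mul(Pow(Add(-4, Add(Rational(-6, 5), Mul(Rational(-1, 5), Mul(Add(5, -4), Pow(Add(4, 8), -1))), Mul(Rational(1, 5), 2))), 2), Mul(-4, 2)), -54) = Add(Mul(Pow(Add(-4, Add(Rational(-6, 5), Mul(Rational(-1, 5), Mul(1, Pow(12, -1))), Rational(2, 5))), 2), -8), -54) = Add(Mul(Pow(Add(-4, Add(Rational(-6, 5), Mul(Rational(-1, 5), Mul(1, Rational(1, 12))), Rational(2, 5))), 2), -8), -54) = Add(Mul(Pow(Add(-4, Add(Rational(-6, 5), Mul(Rational(-1, 5), Rational(1, 12)), Rational(2, 5))), 2), -8), -54) = Add(Mul(Pow(Add(-4, Add(Rational(-6, 5), Rational(-1, 60), Rational(2, 5))), 2), -8), -54) = Add(Mul(Pow(Add(-4, Rational(-49, 60)), 2), -8), -54) = Add(Mul(Pow(Rational(-289, 60), 2), -8), -54) = Add(Mul(Rational(83521, 3600), -8), -54) = Add(Rational(-83521, 450), -54) = Rational(-107821, 450)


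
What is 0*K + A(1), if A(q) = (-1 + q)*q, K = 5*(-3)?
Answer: 0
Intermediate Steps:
K = -15
A(q) = q*(-1 + q)
0*K + A(1) = 0*(-15) + 1*(-1 + 1) = 0 + 1*0 = 0 + 0 = 0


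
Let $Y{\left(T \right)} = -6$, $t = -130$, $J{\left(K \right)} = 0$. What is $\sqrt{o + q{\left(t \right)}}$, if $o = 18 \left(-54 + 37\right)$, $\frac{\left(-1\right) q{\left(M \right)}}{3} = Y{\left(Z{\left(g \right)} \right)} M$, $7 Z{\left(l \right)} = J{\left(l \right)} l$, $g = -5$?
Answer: $21 i \sqrt{6} \approx 51.439 i$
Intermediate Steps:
$Z{\left(l \right)} = 0$ ($Z{\left(l \right)} = \frac{0 l}{7} = \frac{1}{7} \cdot 0 = 0$)
$q{\left(M \right)} = 18 M$ ($q{\left(M \right)} = - 3 \left(- 6 M\right) = 18 M$)
$o = -306$ ($o = 18 \left(-17\right) = -306$)
$\sqrt{o + q{\left(t \right)}} = \sqrt{-306 + 18 \left(-130\right)} = \sqrt{-306 - 2340} = \sqrt{-2646} = 21 i \sqrt{6}$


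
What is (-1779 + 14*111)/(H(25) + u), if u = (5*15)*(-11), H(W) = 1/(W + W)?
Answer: 11250/41249 ≈ 0.27273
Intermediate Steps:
H(W) = 1/(2*W)
u = -825 (u = 75*(-11) = -825)
(-1779 + 14*111)/(H(25) + u) = (-1779 + 14*111)/((½)/25 - 825) = (-1779 + 1554)/((½)*(1/25) - 825) = -225/(1/50 - 825) = -225/(-41249/50) = -225*(-50/41249) = 11250/41249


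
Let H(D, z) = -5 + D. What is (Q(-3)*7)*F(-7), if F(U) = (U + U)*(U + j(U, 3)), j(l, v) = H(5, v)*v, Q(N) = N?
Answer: -2058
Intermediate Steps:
j(l, v) = 0 (j(l, v) = (-5 + 5)*v = 0*v = 0)
F(U) = 2*U**2 (F(U) = (U + U)*(U + 0) = (2*U)*U = 2*U**2)
(Q(-3)*7)*F(-7) = (-3*7)*(2*(-7)**2) = -42*49 = -21*98 = -2058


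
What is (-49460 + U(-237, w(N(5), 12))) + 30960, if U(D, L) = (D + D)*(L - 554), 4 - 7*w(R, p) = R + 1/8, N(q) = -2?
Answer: 6823549/28 ≈ 2.4370e+5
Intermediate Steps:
w(R, p) = 31/56 - R/7 (w(R, p) = 4/7 - (R + 1/8)/7 = 4/7 - (R + ⅛)/7 = 4/7 - (⅛ + R)/7 = 4/7 + (-1/56 - R/7) = 31/56 - R/7)
U(D, L) = 2*D*(-554 + L) (U(D, L) = (2*D)*(-554 + L) = 2*D*(-554 + L))
(-49460 + U(-237, w(N(5), 12))) + 30960 = (-49460 + 2*(-237)*(-554 + (31/56 - ⅐*(-2)))) + 30960 = (-49460 + 2*(-237)*(-554 + (31/56 + 2/7))) + 30960 = (-49460 + 2*(-237)*(-554 + 47/56)) + 30960 = (-49460 + 2*(-237)*(-30977/56)) + 30960 = (-49460 + 7341549/28) + 30960 = 5956669/28 + 30960 = 6823549/28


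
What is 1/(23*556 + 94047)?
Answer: 1/106835 ≈ 9.3602e-6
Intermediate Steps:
1/(23*556 + 94047) = 1/(12788 + 94047) = 1/106835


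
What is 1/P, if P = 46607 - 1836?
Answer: 1/44771 ≈ 2.2336e-5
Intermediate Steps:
P = 44771
1/P = 1/44771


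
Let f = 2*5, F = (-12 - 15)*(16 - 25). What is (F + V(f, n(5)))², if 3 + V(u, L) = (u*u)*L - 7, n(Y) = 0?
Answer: 54289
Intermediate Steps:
F = 243 (F = -27*(-9) = 243)
f = 10
V(u, L) = -10 + L*u² (V(u, L) = -3 + ((u*u)*L - 7) = -3 + (u²*L - 7) = -3 + (L*u² - 7) = -3 + (-7 + L*u²) = -10 + L*u²)
(F + V(f, n(5)))² = (243 + (-10 + 0*10²))² = (243 + (-10 + 0*100))² = (243 + (-10 + 0))² = (243 - 10)² = 233² = 54289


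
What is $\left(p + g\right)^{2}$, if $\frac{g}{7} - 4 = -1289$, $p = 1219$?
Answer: $60466176$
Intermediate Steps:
$g = -8995$ ($g = 28 + 7 \left(-1289\right) = 28 - 9023 = -8995$)
$\left(p + g\right)^{2} = \left(1219 - 8995\right)^{2} = \left(-7776\right)^{2} = 60466176$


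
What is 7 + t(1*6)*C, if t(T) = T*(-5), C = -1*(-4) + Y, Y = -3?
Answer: -23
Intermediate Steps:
C = 1 (C = -1*(-4) - 3 = 4 - 3 = 1)
t(T) = -5*T
7 + t(1*6)*C = 7 - 5*6*1 = 7 - 30*1 = 7 - 30 = -23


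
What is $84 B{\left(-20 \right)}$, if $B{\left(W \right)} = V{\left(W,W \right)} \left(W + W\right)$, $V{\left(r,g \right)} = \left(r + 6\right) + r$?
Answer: $114240$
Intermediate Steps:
$V{\left(r,g \right)} = 6 + 2 r$ ($V{\left(r,g \right)} = \left(6 + r\right) + r = 6 + 2 r$)
$B{\left(W \right)} = 2 W \left(6 + 2 W\right)$ ($B{\left(W \right)} = \left(6 + 2 W\right) \left(W + W\right) = \left(6 + 2 W\right) 2 W = 2 W \left(6 + 2 W\right)$)
$84 B{\left(-20 \right)} = 84 \cdot 4 \left(-20\right) \left(3 - 20\right) = 84 \cdot 4 \left(-20\right) \left(-17\right) = 84 \cdot 1360 = 114240$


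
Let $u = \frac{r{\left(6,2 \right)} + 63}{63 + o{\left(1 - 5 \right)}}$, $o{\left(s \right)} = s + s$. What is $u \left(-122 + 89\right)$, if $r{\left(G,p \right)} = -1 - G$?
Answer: $- \frac{168}{5} \approx -33.6$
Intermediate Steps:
$o{\left(s \right)} = 2 s$
$u = \frac{56}{55}$ ($u = \frac{\left(-1 - 6\right) + 63}{63 + 2 \left(1 - 5\right)} = \frac{\left(-1 - 6\right) + 63}{63 + 2 \left(-4\right)} = \frac{-7 + 63}{63 - 8} = \frac{56}{55} \approx 1.0182$)
$u \left(-122 + 89\right) = \frac{56 \left(-122 + 89\right)}{55} = \frac{56}{55} \left(-33\right) = - \frac{168}{5}$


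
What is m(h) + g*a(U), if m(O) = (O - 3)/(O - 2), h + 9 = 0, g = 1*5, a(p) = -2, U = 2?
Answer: -98/11 ≈ -8.9091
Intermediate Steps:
g = 5
h = -9 (h = -9 + 0 = -9)
m(O) = (-3 + O)/(-2 + O)
m(h) + g*a(U) = (-3 - 9)/(-2 - 9) + 5*(-2) = -12/(-11) - 10 = -1/11*(-12) - 10 = 12/11 - 10 = -98/11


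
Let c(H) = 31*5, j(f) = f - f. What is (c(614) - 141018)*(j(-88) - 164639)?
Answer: 23191543457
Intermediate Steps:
j(f) = 0
c(H) = 155
(c(614) - 141018)*(j(-88) - 164639) = (155 - 141018)*(0 - 164639) = -140863*(-164639) = 23191543457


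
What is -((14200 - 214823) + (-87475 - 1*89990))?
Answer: 378088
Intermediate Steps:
-((14200 - 214823) + (-87475 - 1*89990)) = -(-200623 + (-87475 - 89990)) = -(-200623 - 177465) = -1*(-378088) = 378088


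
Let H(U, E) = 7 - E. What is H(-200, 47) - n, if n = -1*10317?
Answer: 10277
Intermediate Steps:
n = -10317
H(-200, 47) - n = (7 - 1*47) - 1*(-10317) = (7 - 47) + 10317 = -40 + 10317 = 10277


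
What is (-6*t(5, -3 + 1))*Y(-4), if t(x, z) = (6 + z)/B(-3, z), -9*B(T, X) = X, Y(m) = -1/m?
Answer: -27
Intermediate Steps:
B(T, X) = -X/9
t(x, z) = -9*(6 + z)/z (t(x, z) = (6 + z)/((-z/9)) = (6 + z)*(-9/z) = -9*(6 + z)/z)
(-6*t(5, -3 + 1))*Y(-4) = (-6*(-9 - 54/(-3 + 1)))*(-1/(-4)) = (-6*(-9 - 54/(-2)))*(-1*(-1/4)) = -6*(-9 - 54*(-1/2))*(1/4) = -6*(-9 + 27)*(1/4) = -6*18*(1/4) = -108*1/4 = -27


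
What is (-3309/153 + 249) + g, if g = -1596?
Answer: -69800/51 ≈ -1368.6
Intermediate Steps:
(-3309/153 + 249) + g = (-3309/153 + 249) - 1596 = (-3309*1/153 + 249) - 1596 = (-1103/51 + 249) - 1596 = 11596/51 - 1596 = -69800/51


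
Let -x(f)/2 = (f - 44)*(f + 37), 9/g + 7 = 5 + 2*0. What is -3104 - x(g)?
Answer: -12513/2 ≈ -6256.5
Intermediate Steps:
g = -9/2 (g = 9/(-7 + (5 + 2*0)) = 9/(-7 + (5 + 0)) = 9/(-7 + 5) = 9/(-2) = 9*(-1/2) = -9/2 ≈ -4.5000)
x(f) = -2*(-44 + f)*(37 + f) (x(f) = -2*(f - 44)*(f + 37) = -2*(-44 + f)*(37 + f))
-3104 - x(g) = -3104 - (3256 - 2*(-9/2)**2 + 14*(-9/2)) = -3104 - (3256 - 2*81/4 - 63) = -3104 - (3256 - 81/2 - 63) = -3104 - 1*6305/2 = -3104 - 6305/2 = -12513/2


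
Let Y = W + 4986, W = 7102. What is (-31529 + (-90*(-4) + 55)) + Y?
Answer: -19026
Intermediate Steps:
Y = 12088 (Y = 7102 + 4986 = 12088)
(-31529 + (-90*(-4) + 55)) + Y = (-31529 + (-90*(-4) + 55)) + 12088 = (-31529 + (360 + 55)) + 12088 = (-31529 + 415) + 12088 = -31114 + 12088 = -19026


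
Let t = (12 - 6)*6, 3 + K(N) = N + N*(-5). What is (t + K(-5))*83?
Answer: 4399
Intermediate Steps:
K(N) = -3 - 4*N (K(N) = -3 + (N + N*(-5)) = -3 + (N - 5*N) = -3 - 4*N)
t = 36 (t = 6*6 = 36)
(t + K(-5))*83 = (36 + (-3 - 4*(-5)))*83 = (36 + (-3 + 20))*83 = (36 + 17)*83 = 53*83 = 4399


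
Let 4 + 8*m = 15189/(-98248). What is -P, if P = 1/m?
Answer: 785984/408181 ≈ 1.9256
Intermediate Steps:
m = -408181/785984 (m = -½ + (15189/(-98248))/8 = -½ + (15189*(-1/98248))/8 = -½ + (⅛)*(-15189/98248) = -½ - 15189/785984 = -408181/785984 ≈ -0.51933)
P = -785984/408181 (P = 1/(-408181/785984) = -785984/408181 ≈ -1.9256)
-P = -1*(-785984/408181) = 785984/408181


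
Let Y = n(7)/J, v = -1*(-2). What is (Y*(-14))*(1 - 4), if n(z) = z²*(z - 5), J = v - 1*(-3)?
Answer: 4116/5 ≈ 823.20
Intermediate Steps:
v = 2
J = 5 (J = 2 - 1*(-3) = 2 + 3 = 5)
n(z) = z²*(-5 + z)
Y = 98/5 (Y = (7²*(-5 + 7))/5 = (49*2)*(⅕) = 98*(⅕) = 98/5 ≈ 19.600)
(Y*(-14))*(1 - 4) = ((98/5)*(-14))*(1 - 4) = -1372/5*(-3) = 4116/5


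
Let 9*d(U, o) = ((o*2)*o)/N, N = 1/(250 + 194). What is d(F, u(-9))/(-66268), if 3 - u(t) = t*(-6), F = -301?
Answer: -64158/16567 ≈ -3.8726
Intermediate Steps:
u(t) = 3 + 6*t (u(t) = 3 - t*(-6) = 3 - (-6)*t = 3 + 6*t)
N = 1/444 ≈ 0.0022523
d(U, o) = 296*o²/3 (d(U, o) = (((o*2)*o)/(1/444))/9 = (((2*o)*o)*444)/9 = ((2*o²)*444)/9 = (888*o²)/9 = 296*o²/3)
d(F, u(-9))/(-66268) = (296*(3 + 6*(-9))²/3)/(-66268) = (296*(3 - 54)²/3)*(-1/66268) = ((296/3)*(-51)²)*(-1/66268) = ((296/3)*2601)*(-1/66268) = 256632*(-1/66268) = -64158/16567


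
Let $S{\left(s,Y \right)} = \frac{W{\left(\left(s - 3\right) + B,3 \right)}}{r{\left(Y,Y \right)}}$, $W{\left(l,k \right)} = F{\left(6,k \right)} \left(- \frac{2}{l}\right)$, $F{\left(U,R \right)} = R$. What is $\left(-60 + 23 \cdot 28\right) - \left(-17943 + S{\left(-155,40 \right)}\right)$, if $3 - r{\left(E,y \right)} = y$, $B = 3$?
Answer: $\frac{106252351}{5735} \approx 18527.0$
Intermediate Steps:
$r{\left(E,y \right)} = 3 - y$
$W{\left(l,k \right)} = - \frac{2 k}{l}$ ($W{\left(l,k \right)} = k \left(- \frac{2}{l}\right) = - \frac{2 k}{l}$)
$S{\left(s,Y \right)} = - \frac{6}{s \left(3 - Y\right)}$ ($S{\left(s,Y \right)} = \frac{\left(-2\right) 3 \frac{1}{\left(s - 3\right) + 3}}{3 - Y} = \frac{\left(-2\right) 3 \frac{1}{\left(-3 + s\right) + 3}}{3 - Y} = \frac{\left(-2\right) 3 \frac{1}{s}}{3 - Y} = \frac{\left(-6\right) \frac{1}{s}}{3 - Y} = - \frac{6}{s \left(3 - Y\right)}$)
$\left(-60 + 23 \cdot 28\right) - \left(-17943 + S{\left(-155,40 \right)}\right) = \left(-60 + 23 \cdot 28\right) - \left(-17943 + \frac{6}{\left(-155\right) \left(-3 + 40\right)}\right) = \left(-60 + 644\right) - \left(-17943 + 6 \left(- \frac{1}{155}\right) \frac{1}{37}\right) = 584 - \left(-17943 + 6 \left(- \frac{1}{155}\right) \frac{1}{37}\right) = 584 - \left(-17943 - \frac{6}{5735}\right) = 584 - - \frac{102903111}{5735} = 584 + \frac{102903111}{5735} = \frac{106252351}{5735}$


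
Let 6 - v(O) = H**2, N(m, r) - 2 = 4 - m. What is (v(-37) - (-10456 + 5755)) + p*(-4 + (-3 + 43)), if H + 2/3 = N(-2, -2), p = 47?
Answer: 57107/9 ≈ 6345.2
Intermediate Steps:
N(m, r) = 6 - m (N(m, r) = 2 + (4 - m) = 6 - m)
H = 22/3 (H = -2/3 + (6 - 1*(-2)) = -2/3 + (6 + 2) = -2/3 + 8 = 22/3 ≈ 7.3333)
v(O) = -430/9 (v(O) = 6 - (22/3)**2 = 6 - 1*484/9 = 6 - 484/9 = -430/9)
(v(-37) - (-10456 + 5755)) + p*(-4 + (-3 + 43)) = (-430/9 - (-10456 + 5755)) + 47*(-4 + (-3 + 43)) = (-430/9 - 1*(-4701)) + 47*(-4 + 40) = (-430/9 + 4701) + 47*36 = 41879/9 + 1692 = 57107/9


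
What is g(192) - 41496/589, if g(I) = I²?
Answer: 1140600/31 ≈ 36794.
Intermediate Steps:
g(192) - 41496/589 = 192² - 41496/589 = 36864 - 41496/589 = 36864 - 1*2184/31 = 36864 - 2184/31 = 1140600/31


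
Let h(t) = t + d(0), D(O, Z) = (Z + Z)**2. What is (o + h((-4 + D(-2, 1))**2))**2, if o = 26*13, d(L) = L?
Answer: 114244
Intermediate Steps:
D(O, Z) = 4*Z**2 (D(O, Z) = (2*Z)**2 = 4*Z**2)
h(t) = t (h(t) = t + 0 = t)
o = 338
(o + h((-4 + D(-2, 1))**2))**2 = (338 + (-4 + 4*1**2)**2)**2 = (338 + (-4 + 4*1)**2)**2 = (338 + (-4 + 4)**2)**2 = (338 + 0**2)**2 = (338 + 0)**2 = 338**2 = 114244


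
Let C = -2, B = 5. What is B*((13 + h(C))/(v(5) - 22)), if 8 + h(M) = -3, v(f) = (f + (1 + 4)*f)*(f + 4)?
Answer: 5/124 ≈ 0.040323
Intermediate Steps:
v(f) = 6*f*(4 + f) (v(f) = (f + 5*f)*(4 + f) = (6*f)*(4 + f) = 6*f*(4 + f))
h(M) = -11 (h(M) = -8 - 3 = -11)
B*((13 + h(C))/(v(5) - 22)) = 5*((13 - 11)/(6*5*(4 + 5) - 22)) = 5*(2/(6*5*9 - 22)) = 5*(2/(270 - 22)) = 5*(2/248) = 5*(2*(1/248)) = 5*(1/124) = 5/124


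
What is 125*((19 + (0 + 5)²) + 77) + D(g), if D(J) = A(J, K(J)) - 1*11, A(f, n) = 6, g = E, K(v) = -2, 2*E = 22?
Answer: 15120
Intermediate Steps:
E = 11 (E = (½)*22 = 11)
g = 11
D(J) = -5 (D(J) = 6 - 1*11 = 6 - 11 = -5)
125*((19 + (0 + 5)²) + 77) + D(g) = 125*((19 + (0 + 5)²) + 77) - 5 = 125*((19 + 5²) + 77) - 5 = 125*((19 + 25) + 77) - 5 = 125*(44 + 77) - 5 = 125*121 - 5 = 15125 - 5 = 15120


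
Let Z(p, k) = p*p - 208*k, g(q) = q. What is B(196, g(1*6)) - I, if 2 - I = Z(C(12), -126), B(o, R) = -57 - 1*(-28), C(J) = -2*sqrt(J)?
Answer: 26225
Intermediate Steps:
B(o, R) = -29 (B(o, R) = -57 + 28 = -29)
Z(p, k) = p**2 - 208*k
I = -26254 (I = 2 - ((-4*sqrt(3))**2 - 208*(-126)) = 2 - ((-4*sqrt(3))**2 + 26208) = 2 - (48 + 26208) = 2 - 1*26256 = 2 - 26256 = -26254)
B(196, g(1*6)) - I = -29 - 1*(-26254) = -29 + 26254 = 26225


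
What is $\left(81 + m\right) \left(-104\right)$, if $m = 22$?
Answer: $-10712$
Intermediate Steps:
$\left(81 + m\right) \left(-104\right) = \left(81 + 22\right) \left(-104\right) = 103 \left(-104\right) = -10712$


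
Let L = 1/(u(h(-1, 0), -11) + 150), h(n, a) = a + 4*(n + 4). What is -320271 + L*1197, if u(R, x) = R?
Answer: -5764745/18 ≈ -3.2026e+5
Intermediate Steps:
h(n, a) = 16 + a + 4*n (h(n, a) = a + 4*(4 + n) = a + (16 + 4*n) = 16 + a + 4*n)
L = 1/162 (L = 1/((16 + 0 + 4*(-1)) + 150) = 1/((16 + 0 - 4) + 150) = 1/(12 + 150) = 1/162 ≈ 0.0061728)
-320271 + L*1197 = -320271 + (1/162)*1197 = -320271 + 133/18 = -5764745/18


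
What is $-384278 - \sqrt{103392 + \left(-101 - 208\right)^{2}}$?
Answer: $-384278 - 3 \sqrt{22097} \approx -3.8472 \cdot 10^{5}$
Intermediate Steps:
$-384278 - \sqrt{103392 + \left(-101 - 208\right)^{2}} = -384278 - \sqrt{103392 + \left(-309\right)^{2}} = -384278 - \sqrt{103392 + 95481} = -384278 - \sqrt{198873} = -384278 - 3 \sqrt{22097}$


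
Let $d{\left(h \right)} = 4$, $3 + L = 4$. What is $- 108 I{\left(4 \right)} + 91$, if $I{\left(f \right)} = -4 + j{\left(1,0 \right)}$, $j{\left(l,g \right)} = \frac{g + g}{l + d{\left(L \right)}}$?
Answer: $523$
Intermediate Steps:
$L = 1$ ($L = -3 + 4 = 1$)
$j{\left(l,g \right)} = \frac{2 g}{4 + l}$ ($j{\left(l,g \right)} = \frac{g + g}{l + 4} = \frac{2 g}{4 + l}$)
$I{\left(f \right)} = -4$ ($I{\left(f \right)} = -4 + 2 \cdot 0 \frac{1}{4 + 1} = -4 + 2 \cdot 0 \cdot \frac{1}{5} = -4 + 0 = -4$)
$- 108 I{\left(4 \right)} + 91 = \left(-108\right) \left(-4\right) + 91 = 432 + 91 = 523$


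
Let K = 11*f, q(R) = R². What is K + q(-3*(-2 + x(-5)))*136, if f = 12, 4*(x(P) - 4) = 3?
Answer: 18777/2 ≈ 9388.5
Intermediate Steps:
x(P) = 19/4 (x(P) = 4 + (¼)*3 = 4 + ¾ = 19/4)
K = 132 (K = 11*12 = 132)
K + q(-3*(-2 + x(-5)))*136 = 132 + (-3*(-2 + 19/4))²*136 = 132 + (-3*11/4)²*136 = 132 + (-33/4)²*136 = 132 + (1089/16)*136 = 132 + 18513/2 = 18777/2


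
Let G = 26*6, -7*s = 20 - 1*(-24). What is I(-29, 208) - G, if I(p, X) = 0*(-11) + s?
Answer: -1136/7 ≈ -162.29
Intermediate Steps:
s = -44/7 (s = -(20 - 1*(-24))/7 = -(20 + 24)/7 = -⅐*44 = -44/7 ≈ -6.2857)
G = 156
I(p, X) = -44/7 (I(p, X) = 0*(-11) - 44/7 = 0 - 44/7 = -44/7)
I(-29, 208) - G = -44/7 - 1*156 = -44/7 - 156 = -1136/7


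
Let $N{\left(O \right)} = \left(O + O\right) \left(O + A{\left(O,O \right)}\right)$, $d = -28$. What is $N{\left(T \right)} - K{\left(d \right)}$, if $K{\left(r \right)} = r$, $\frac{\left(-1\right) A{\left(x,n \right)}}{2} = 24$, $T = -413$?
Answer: $380814$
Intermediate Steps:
$A{\left(x,n \right)} = -48$ ($A{\left(x,n \right)} = \left(-2\right) 24 = -48$)
$N{\left(O \right)} = 2 O \left(-48 + O\right)$ ($N{\left(O \right)} = \left(O + O\right) \left(O - 48\right) = 2 O \left(-48 + O\right)$)
$N{\left(T \right)} - K{\left(d \right)} = 2 \left(-413\right) \left(-48 - 413\right) - -28 = 2 \left(-413\right) \left(-461\right) + 28 = 380786 + 28 = 380814$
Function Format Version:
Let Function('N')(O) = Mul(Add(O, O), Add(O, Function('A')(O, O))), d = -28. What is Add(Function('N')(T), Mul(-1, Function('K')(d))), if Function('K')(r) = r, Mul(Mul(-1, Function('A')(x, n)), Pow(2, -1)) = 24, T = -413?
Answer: 380814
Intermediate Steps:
Function('A')(x, n) = -48 (Function('A')(x, n) = Mul(-2, 24) = -48)
Function('N')(O) = Mul(2, O, Add(-48, O)) (Function('N')(O) = Mul(Add(O, O), Add(O, -48)) = Mul(Mul(2, O), Add(-48, O)) = Mul(2, O, Add(-48, O)))
Add(Function('N')(T), Mul(-1, Function('K')(d))) = Add(Mul(2, -413, Add(-48, -413)), Mul(-1, -28)) = Add(Mul(2, -413, -461), 28) = Add(380786, 28) = 380814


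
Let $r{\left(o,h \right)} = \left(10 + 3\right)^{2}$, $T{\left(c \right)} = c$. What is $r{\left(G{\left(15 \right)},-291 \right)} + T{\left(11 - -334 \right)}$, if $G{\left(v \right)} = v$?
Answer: $514$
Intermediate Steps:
$r{\left(o,h \right)} = 169$ ($r{\left(o,h \right)} = 13^{2} = 169$)
$r{\left(G{\left(15 \right)},-291 \right)} + T{\left(11 - -334 \right)} = 169 + \left(11 - -334\right) = 169 + \left(11 + 334\right) = 169 + 345 = 514$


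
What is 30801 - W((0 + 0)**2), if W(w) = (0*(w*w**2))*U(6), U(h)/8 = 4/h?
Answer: 30801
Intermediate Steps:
U(h) = 32/h (U(h) = 8*(4/h) = 32/h)
W(w) = 0 (W(w) = (0*(w*w**2))*(32/6) = (0*w**3)*(32*(1/6)) = 0*(16/3) = 0)
30801 - W((0 + 0)**2) = 30801 - 1*0 = 30801 + 0 = 30801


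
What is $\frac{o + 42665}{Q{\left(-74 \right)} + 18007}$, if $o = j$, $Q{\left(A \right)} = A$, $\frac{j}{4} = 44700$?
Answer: $\frac{221465}{17933} \approx 12.35$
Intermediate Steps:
$j = 178800$ ($j = 4 \cdot 44700 = 178800$)
$o = 178800$
$\frac{o + 42665}{Q{\left(-74 \right)} + 18007} = \frac{178800 + 42665}{-74 + 18007} = \frac{221465}{17933}$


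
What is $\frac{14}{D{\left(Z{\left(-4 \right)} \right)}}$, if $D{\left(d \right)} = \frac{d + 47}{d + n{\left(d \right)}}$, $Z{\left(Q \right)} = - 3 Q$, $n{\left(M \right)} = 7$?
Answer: $\frac{266}{59} \approx 4.5085$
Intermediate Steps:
$D{\left(d \right)} = \frac{47 + d}{7 + d}$ ($D{\left(d \right)} = \frac{d + 47}{d + 7} = \frac{47 + d}{7 + d}$)
$\frac{14}{D{\left(Z{\left(-4 \right)} \right)}} = \frac{14}{\frac{1}{7 - -12} \left(47 - -12\right)} = \frac{14}{\frac{1}{7 + 12} \left(47 + 12\right)} = \frac{14}{\frac{1}{19} \cdot 59} = \frac{14}{\frac{59}{19}} = 14 \cdot \frac{19}{59} = \frac{266}{59}$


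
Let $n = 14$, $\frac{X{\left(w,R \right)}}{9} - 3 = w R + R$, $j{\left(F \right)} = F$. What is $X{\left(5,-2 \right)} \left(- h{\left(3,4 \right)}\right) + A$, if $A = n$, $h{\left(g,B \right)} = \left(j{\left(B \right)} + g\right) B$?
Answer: $2282$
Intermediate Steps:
$X{\left(w,R \right)} = 27 + 9 R + 9 R w$ ($X{\left(w,R \right)} = 27 + 9 \left(w R + R\right) = 27 + 9 \left(R w + R\right) = 27 + 9 \left(R + R w\right) = 27 + \left(9 R + 9 R w\right) = 27 + 9 R + 9 R w$)
$h{\left(g,B \right)} = B \left(B + g\right)$ ($h{\left(g,B \right)} = \left(B + g\right) B = B \left(B + g\right)$)
$A = 14$
$X{\left(5,-2 \right)} \left(- h{\left(3,4 \right)}\right) + A = \left(27 + 9 \left(-2\right) + 9 \left(-2\right) 5\right) \left(- 4 \left(4 + 3\right)\right) + 14 = \left(27 - 18 - 90\right) \left(- 4 \cdot 7\right) + 14 = - 81 \left(\left(-1\right) 28\right) + 14 = \left(-81\right) \left(-28\right) + 14 = 2268 + 14 = 2282$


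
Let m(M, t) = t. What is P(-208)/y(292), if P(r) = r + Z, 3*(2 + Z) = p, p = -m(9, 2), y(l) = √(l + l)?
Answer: -158*√146/219 ≈ -8.7175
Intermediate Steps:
y(l) = √2*√l (y(l) = √(2*l) = √2*√l)
p = -2 (p = -1*2 = -2)
Z = -8/3 (Z = -2 + (⅓)*(-2) = -2 - ⅔ = -8/3 ≈ -2.6667)
P(r) = -8/3 + r (P(r) = r - 8/3 = -8/3 + r)
P(-208)/y(292) = (-8/3 - 208)/((√2*√292)) = -632*√146/292/3 = -158*√146/219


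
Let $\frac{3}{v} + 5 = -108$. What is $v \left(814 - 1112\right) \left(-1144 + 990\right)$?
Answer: $- \frac{137676}{113} \approx -1218.4$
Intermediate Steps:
$v = - \frac{3}{113}$ ($v = \frac{3}{-5 - 108} = \frac{3}{-113} = 3 \left(- \frac{1}{113}\right) = - \frac{3}{113} \approx -0.026549$)
$v \left(814 - 1112\right) \left(-1144 + 990\right) = - \frac{3 \left(814 - 1112\right) \left(-1144 + 990\right)}{113} = - \frac{3 \left(\left(-298\right) \left(-154\right)\right)}{113} = \left(- \frac{3}{113}\right) 45892 = - \frac{137676}{113}$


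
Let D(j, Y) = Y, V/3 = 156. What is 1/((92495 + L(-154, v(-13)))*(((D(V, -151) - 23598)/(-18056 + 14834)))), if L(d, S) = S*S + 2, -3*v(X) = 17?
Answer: 14499/9888632369 ≈ 1.4662e-6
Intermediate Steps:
V = 468 (V = 3*156 = 468)
v(X) = -17/3 (v(X) = -⅓*17 = -17/3)
L(d, S) = 2 + S² (L(d, S) = S² + 2 = 2 + S²)
1/((92495 + L(-154, v(-13)))*(((D(V, -151) - 23598)/(-18056 + 14834)))) = 1/((92495 + (2 + (-17/3)²))*(((-151 - 23598)/(-18056 + 14834)))) = 1/((92495 + (2 + 289/9))*((-23749/(-3222)))) = 1/((92495 + 307/9)*((-23749*(-1/3222)))) = 1/((832762/9)*(23749/3222)) = (9/832762)*(3222/23749) = 14499/9888632369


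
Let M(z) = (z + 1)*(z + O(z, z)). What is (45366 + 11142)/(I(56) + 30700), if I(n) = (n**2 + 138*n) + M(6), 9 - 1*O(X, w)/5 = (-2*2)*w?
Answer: 56508/42761 ≈ 1.3215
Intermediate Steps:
O(X, w) = 45 + 20*w (O(X, w) = 45 - 5*(-2*2)*w = 45 - (-20)*w = 45 + 20*w)
M(z) = (1 + z)*(45 + 21*z) (M(z) = (z + 1)*(z + (45 + 20*z)) = (1 + z)*(45 + 21*z))
I(n) = 1197 + n**2 + 138*n (I(n) = (n**2 + 138*n) + (45 + 21*6**2 + 66*6) = (n**2 + 138*n) + (45 + 21*36 + 396) = (n**2 + 138*n) + (45 + 756 + 396) = (n**2 + 138*n) + 1197 = 1197 + n**2 + 138*n)
(45366 + 11142)/(I(56) + 30700) = (45366 + 11142)/((1197 + 56**2 + 138*56) + 30700) = 56508/((1197 + 3136 + 7728) + 30700) = 56508/(12061 + 30700) = 56508/42761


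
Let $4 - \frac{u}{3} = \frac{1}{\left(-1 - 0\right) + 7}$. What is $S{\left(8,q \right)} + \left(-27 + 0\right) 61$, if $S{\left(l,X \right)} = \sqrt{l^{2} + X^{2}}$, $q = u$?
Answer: $-1647 + \frac{\sqrt{785}}{2} \approx -1633.0$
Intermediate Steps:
$u = \frac{23}{2}$ ($u = 12 - \frac{3}{\left(-1 - 0\right) + 7} = 12 - \frac{3}{\left(-1 + 0\right) + 7} = 12 - \frac{3}{-1 + 7} = 12 - \frac{3}{6} = 12 - \frac{1}{2} = \frac{23}{2} \approx 11.5$)
$q = \frac{23}{2} \approx 11.5$
$S{\left(l,X \right)} = \sqrt{X^{2} + l^{2}}$
$S{\left(8,q \right)} + \left(-27 + 0\right) 61 = \sqrt{\left(\frac{23}{2}\right)^{2} + 8^{2}} + \left(-27 + 0\right) 61 = \sqrt{\frac{529}{4} + 64} - 1647 = \sqrt{\frac{785}{4}} - 1647 = \frac{\sqrt{785}}{2} - 1647 = -1647 + \frac{\sqrt{785}}{2}$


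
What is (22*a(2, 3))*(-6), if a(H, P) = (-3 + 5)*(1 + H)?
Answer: -792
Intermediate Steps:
a(H, P) = 2 + 2*H (a(H, P) = 2*(1 + H) = 2 + 2*H)
(22*a(2, 3))*(-6) = (22*(2 + 2*2))*(-6) = (22*(2 + 4))*(-6) = (22*6)*(-6) = 132*(-6) = -792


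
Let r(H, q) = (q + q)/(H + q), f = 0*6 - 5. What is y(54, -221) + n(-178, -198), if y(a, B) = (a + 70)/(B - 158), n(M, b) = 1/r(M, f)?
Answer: 68117/3790 ≈ 17.973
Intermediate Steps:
f = -5 (f = 0 - 5 = -5)
r(H, q) = 2*q/(H + q) (r(H, q) = (2*q)/(H + q) = 2*q/(H + q))
n(M, b) = 1/2 - M/10 (n(M, b) = 1/(2*(-5)/(M - 5)) = 1/(2*(-5)/(-5 + M)) = 1/(-10/(-5 + M)) = 1/2 - M/10)
y(a, B) = (70 + a)/(-158 + B)
y(54, -221) + n(-178, -198) = (70 + 54)/(-158 - 221) + (1/2 - 1/10*(-178)) = 124/(-379) + (1/2 + 89/5) = -1/379*124 + 183/10 = -124/379 + 183/10 = 68117/3790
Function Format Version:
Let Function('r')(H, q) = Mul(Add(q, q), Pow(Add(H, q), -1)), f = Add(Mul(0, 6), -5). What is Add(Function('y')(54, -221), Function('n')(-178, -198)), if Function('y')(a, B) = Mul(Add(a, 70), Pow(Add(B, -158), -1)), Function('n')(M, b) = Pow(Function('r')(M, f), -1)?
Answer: Rational(68117, 3790) ≈ 17.973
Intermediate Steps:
f = -5 (f = Add(0, -5) = -5)
Function('r')(H, q) = Mul(2, q, Pow(Add(H, q), -1)) (Function('r')(H, q) = Mul(Mul(2, q), Pow(Add(H, q), -1)) = Mul(2, q, Pow(Add(H, q), -1)))
Function('n')(M, b) = Add(Rational(1, 2), Mul(Rational(-1, 10), M)) (Function('n')(M, b) = Pow(Mul(2, -5, Pow(Add(M, -5), -1)), -1) = Pow(Mul(2, -5, Pow(Add(-5, M), -1)), -1) = Pow(Mul(-10, Pow(Add(-5, M), -1)), -1) = Add(Rational(1, 2), Mul(Rational(-1, 10), M)))
Function('y')(a, B) = Mul(Pow(Add(-158, B), -1), Add(70, a)) (Function('y')(a, B) = Mul(Add(70, a), Pow(Add(-158, B), -1)) = Mul(Pow(Add(-158, B), -1), Add(70, a)))
Add(Function('y')(54, -221), Function('n')(-178, -198)) = Add(Mul(Pow(Add(-158, -221), -1), Add(70, 54)), Add(Rational(1, 2), Mul(Rational(-1, 10), -178))) = Add(Mul(Pow(-379, -1), 124), Add(Rational(1, 2), Rational(89, 5))) = Add(Mul(Rational(-1, 379), 124), Rational(183, 10)) = Add(Rational(-124, 379), Rational(183, 10)) = Rational(68117, 3790)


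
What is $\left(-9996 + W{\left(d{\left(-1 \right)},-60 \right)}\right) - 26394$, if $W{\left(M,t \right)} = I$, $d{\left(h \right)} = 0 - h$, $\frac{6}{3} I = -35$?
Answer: $- \frac{72815}{2} \approx -36408.0$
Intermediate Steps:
$I = - \frac{35}{2}$ ($I = \frac{1}{2} \left(-35\right) = - \frac{35}{2} \approx -17.5$)
$d{\left(h \right)} = - h$
$W{\left(M,t \right)} = - \frac{35}{2}$
$\left(-9996 + W{\left(d{\left(-1 \right)},-60 \right)}\right) - 26394 = \left(-9996 - \frac{35}{2}\right) - 26394 = - \frac{20027}{2} - 26394 = - \frac{72815}{2}$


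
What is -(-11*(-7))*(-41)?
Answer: 3157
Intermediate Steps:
-(-11*(-7))*(-41) = -77*(-41) = -1*(-3157) = 3157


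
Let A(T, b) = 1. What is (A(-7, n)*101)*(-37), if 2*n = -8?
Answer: -3737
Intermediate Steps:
n = -4 (n = (1/2)*(-8) = -4)
(A(-7, n)*101)*(-37) = (1*101)*(-37) = 101*(-37) = -3737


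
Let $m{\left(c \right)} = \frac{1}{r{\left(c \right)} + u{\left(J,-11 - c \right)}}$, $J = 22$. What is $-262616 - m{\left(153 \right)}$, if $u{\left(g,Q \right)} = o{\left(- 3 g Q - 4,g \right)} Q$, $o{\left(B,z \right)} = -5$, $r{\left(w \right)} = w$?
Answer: $- \frac{255525369}{973} \approx -2.6262 \cdot 10^{5}$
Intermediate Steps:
$u{\left(g,Q \right)} = - 5 Q$
$m{\left(c \right)} = \frac{1}{55 + 6 c}$ ($m{\left(c \right)} = \frac{1}{c - 5 \left(-11 - c\right)} = \frac{1}{c + \left(55 + 5 c\right)} = \frac{1}{55 + 6 c}$)
$-262616 - m{\left(153 \right)} = -262616 - \frac{1}{55 + 6 \cdot 153} = -262616 - \frac{1}{55 + 918} = -262616 - \frac{1}{973} = - \frac{255525369}{973}$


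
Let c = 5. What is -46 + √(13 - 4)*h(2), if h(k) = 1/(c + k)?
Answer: -319/7 ≈ -45.571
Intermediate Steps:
h(k) = 1/(5 + k)
-46 + √(13 - 4)*h(2) = -46 + √(13 - 4)/(5 + 2) = -46 + √9/7 = -46 + 3*(⅐) = -46 + 3/7 = -319/7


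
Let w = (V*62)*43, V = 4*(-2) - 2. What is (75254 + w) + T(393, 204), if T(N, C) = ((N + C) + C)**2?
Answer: 690195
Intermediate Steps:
T(N, C) = (N + 2*C)**2 (T(N, C) = ((C + N) + C)**2 = (N + 2*C)**2)
V = -10 (V = -8 - 2 = -10)
w = -26660 (w = -10*62*43 = -620*43 = -26660)
(75254 + w) + T(393, 204) = (75254 - 26660) + (393 + 2*204)**2 = 48594 + (393 + 408)**2 = 48594 + 801**2 = 48594 + 641601 = 690195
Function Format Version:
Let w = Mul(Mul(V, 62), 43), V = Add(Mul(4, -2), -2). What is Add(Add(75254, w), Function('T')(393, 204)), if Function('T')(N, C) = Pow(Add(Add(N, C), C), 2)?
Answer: 690195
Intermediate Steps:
Function('T')(N, C) = Pow(Add(N, Mul(2, C)), 2) (Function('T')(N, C) = Pow(Add(Add(C, N), C), 2) = Pow(Add(N, Mul(2, C)), 2))
V = -10 (V = Add(-8, -2) = -10)
w = -26660 (w = Mul(Mul(-10, 62), 43) = Mul(-620, 43) = -26660)
Add(Add(75254, w), Function('T')(393, 204)) = Add(Add(75254, -26660), Pow(Add(393, Mul(2, 204)), 2)) = Add(48594, Pow(Add(393, 408), 2)) = Add(48594, Pow(801, 2)) = Add(48594, 641601) = 690195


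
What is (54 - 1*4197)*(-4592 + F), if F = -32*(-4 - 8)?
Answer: 17433744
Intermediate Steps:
F = 384 (F = -32*(-12) = 384)
(54 - 1*4197)*(-4592 + F) = (54 - 1*4197)*(-4592 + 384) = (54 - 4197)*(-4208) = -4143*(-4208) = 17433744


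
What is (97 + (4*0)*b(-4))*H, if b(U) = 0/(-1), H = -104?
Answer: -10088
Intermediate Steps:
b(U) = 0 (b(U) = 0*(-1) = 0)
(97 + (4*0)*b(-4))*H = (97 + (4*0)*0)*(-104) = (97 + 0*0)*(-104) = (97 + 0)*(-104) = 97*(-104) = -10088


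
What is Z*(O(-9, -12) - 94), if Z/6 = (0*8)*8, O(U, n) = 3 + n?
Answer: 0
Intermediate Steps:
Z = 0 (Z = 6*((0*8)*8) = 6*(0*8) = 6*0 = 0)
Z*(O(-9, -12) - 94) = 0*((3 - 12) - 94) = 0*(-9 - 94) = 0*(-103) = 0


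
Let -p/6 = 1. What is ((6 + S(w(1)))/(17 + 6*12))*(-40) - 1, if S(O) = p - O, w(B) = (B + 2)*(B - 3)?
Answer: -329/89 ≈ -3.6966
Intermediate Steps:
w(B) = (-3 + B)*(2 + B) (w(B) = (2 + B)*(-3 + B) = (-3 + B)*(2 + B))
p = -6 (p = -6*1 = -6)
S(O) = -6 - O
((6 + S(w(1)))/(17 + 6*12))*(-40) - 1 = ((6 + (-6 - (-6 + 1² - 1*1)))/(17 + 6*12))*(-40) - 1 = ((6 + (-6 - (-6 + 1 - 1)))/(17 + 72))*(-40) - 1 = ((6 + (-6 - 1*(-6)))/89)*(-40) - 1 = ((6 + (-6 + 6))*(1/89))*(-40) - 1 = ((6 + 0)*(1/89))*(-40) - 1 = (6*(1/89))*(-40) - 1 = (6/89)*(-40) - 1 = -240/89 - 1 = -329/89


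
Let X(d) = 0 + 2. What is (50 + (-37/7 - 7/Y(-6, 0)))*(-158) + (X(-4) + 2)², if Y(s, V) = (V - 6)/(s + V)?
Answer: -41600/7 ≈ -5942.9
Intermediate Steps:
X(d) = 2
Y(s, V) = (-6 + V)/(V + s)
(50 + (-37/7 - 7/Y(-6, 0)))*(-158) + (X(-4) + 2)² = (50 + (-37/7 - 7*(0 - 6)/(-6 + 0)))*(-158) + (2 + 2)² = (50 + (-37*⅐ - 7/1))*(-158) + 4² = (50 + (-37/7 - 7/((-⅙*(-6)))))*(-158) + 16 = (50 + (-37/7 - 7/1))*(-158) + 16 = (50 + (-37/7 - 7*1))*(-158) + 16 = (50 + (-37/7 - 7))*(-158) + 16 = (50 - 86/7)*(-158) + 16 = (264/7)*(-158) + 16 = -41712/7 + 16 = -41600/7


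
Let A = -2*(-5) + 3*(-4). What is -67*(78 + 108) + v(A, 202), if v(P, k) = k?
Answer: -12260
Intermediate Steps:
A = -2 (A = 10 - 12 = -2)
-67*(78 + 108) + v(A, 202) = -67*(78 + 108) + 202 = -67*186 + 202 = -12462 + 202 = -12260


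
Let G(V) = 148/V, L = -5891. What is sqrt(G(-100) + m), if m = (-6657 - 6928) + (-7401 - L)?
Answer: 2*I*sqrt(94353)/5 ≈ 122.87*I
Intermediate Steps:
m = -15095 (m = (-6657 - 6928) + (-7401 - 1*(-5891)) = -13585 + (-7401 + 5891) = -13585 - 1510 = -15095)
sqrt(G(-100) + m) = sqrt(148/(-100) - 15095) = sqrt(148*(-1/100) - 15095) = sqrt(-37/25 - 15095) = sqrt(-377412/25) = 2*I*sqrt(94353)/5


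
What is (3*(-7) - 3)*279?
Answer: -6696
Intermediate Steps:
(3*(-7) - 3)*279 = (-21 - 3)*279 = -24*279 = -6696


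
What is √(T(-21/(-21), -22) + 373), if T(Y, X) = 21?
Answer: √394 ≈ 19.849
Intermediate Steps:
√(T(-21/(-21), -22) + 373) = √(21 + 373) = √394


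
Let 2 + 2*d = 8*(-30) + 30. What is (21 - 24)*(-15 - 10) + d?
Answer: -31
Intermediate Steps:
d = -106 (d = -1 + (8*(-30) + 30)/2 = -1 + (-240 + 30)/2 = -1 + (½)*(-210) = -1 - 105 = -106)
(21 - 24)*(-15 - 10) + d = (21 - 24)*(-15 - 10) - 106 = -3*(-25) - 106 = 75 - 106 = -31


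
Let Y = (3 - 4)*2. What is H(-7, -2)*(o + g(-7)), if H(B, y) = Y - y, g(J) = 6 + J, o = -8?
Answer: 0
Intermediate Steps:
Y = -2 (Y = -1*2 = -2)
H(B, y) = -2 - y
H(-7, -2)*(o + g(-7)) = (-2 - 1*(-2))*(-8 + (6 - 7)) = (-2 + 2)*(-8 - 1) = 0*(-9) = 0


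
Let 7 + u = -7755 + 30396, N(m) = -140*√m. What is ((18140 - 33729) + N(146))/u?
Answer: -15589/22634 - 70*√146/11317 ≈ -0.76348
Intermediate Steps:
u = 22634 (u = -7 + (-7755 + 30396) = -7 + 22641 = 22634)
((18140 - 33729) + N(146))/u = ((18140 - 33729) - 140*√146)/22634 = (-15589 - 140*√146)*(1/22634) = -15589/22634 - 70*√146/11317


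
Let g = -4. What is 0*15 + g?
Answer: -4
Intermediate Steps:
0*15 + g = 0*15 - 4 = 0 - 4 = -4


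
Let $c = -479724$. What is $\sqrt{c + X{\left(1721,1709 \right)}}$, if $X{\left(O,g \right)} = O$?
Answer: $i \sqrt{478003} \approx 691.38 i$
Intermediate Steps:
$\sqrt{c + X{\left(1721,1709 \right)}} = \sqrt{-479724 + 1721} = \sqrt{-478003} = i \sqrt{478003}$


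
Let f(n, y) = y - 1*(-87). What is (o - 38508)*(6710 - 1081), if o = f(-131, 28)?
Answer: -216114197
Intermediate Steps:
f(n, y) = 87 + y (f(n, y) = y + 87 = 87 + y)
o = 115 (o = 87 + 28 = 115)
(o - 38508)*(6710 - 1081) = (115 - 38508)*(6710 - 1081) = -38393*5629 = -216114197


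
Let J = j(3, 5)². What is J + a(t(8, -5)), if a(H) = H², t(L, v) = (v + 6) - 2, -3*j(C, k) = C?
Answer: 2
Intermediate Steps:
j(C, k) = -C/3
t(L, v) = 4 + v (t(L, v) = (6 + v) - 2 = 4 + v)
J = 1 (J = (-⅓*3)² = (-1)² = 1)
J + a(t(8, -5)) = 1 + (4 - 5)² = 1 + (-1)² = 1 + 1 = 2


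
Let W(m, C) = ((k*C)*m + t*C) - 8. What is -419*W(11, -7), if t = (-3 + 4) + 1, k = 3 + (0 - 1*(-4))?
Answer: 235059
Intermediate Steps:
k = 7 (k = 3 + (0 + 4) = 3 + 4 = 7)
t = 2 (t = 1 + 1 = 2)
W(m, C) = -8 + 2*C + 7*C*m (W(m, C) = ((7*C)*m + 2*C) - 8 = (7*C*m + 2*C) - 8 = (2*C + 7*C*m) - 8 = -8 + 2*C + 7*C*m)
-419*W(11, -7) = -419*(-8 + 2*(-7) + 7*(-7)*11) = -419*(-8 - 14 - 539) = -419*(-561) = 235059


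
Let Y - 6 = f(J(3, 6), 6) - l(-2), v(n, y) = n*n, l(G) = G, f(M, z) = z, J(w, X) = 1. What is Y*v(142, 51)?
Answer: 282296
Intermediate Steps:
v(n, y) = n²
Y = 14 (Y = 6 + (6 - 1*(-2)) = 6 + (6 + 2) = 6 + 8 = 14)
Y*v(142, 51) = 14*142² = 14*20164 = 282296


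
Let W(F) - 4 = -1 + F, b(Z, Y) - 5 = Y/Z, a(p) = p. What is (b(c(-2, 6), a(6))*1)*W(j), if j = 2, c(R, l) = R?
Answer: 10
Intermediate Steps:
b(Z, Y) = 5 + Y/Z
W(F) = 3 + F (W(F) = 4 + (-1 + F) = 3 + F)
(b(c(-2, 6), a(6))*1)*W(j) = ((5 + 6/(-2))*1)*(3 + 2) = ((5 + 6*(-½))*1)*5 = ((5 - 3)*1)*5 = (2*1)*5 = 2*5 = 10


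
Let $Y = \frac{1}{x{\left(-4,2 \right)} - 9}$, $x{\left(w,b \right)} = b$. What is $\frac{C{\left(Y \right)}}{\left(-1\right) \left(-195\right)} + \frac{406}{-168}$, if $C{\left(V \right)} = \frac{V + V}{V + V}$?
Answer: $- \frac{627}{260} \approx -2.4115$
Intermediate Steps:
$Y = - \frac{1}{7}$ ($Y = \frac{1}{2 - 9} = \frac{1}{-7} = - \frac{1}{7} \approx -0.14286$)
$C{\left(V \right)} = 1$ ($C{\left(V \right)} = \frac{2 V}{2 V} = 2 V \frac{1}{2 V} = 1$)
$\frac{C{\left(Y \right)}}{\left(-1\right) \left(-195\right)} + \frac{406}{-168} = 1 \frac{1}{\left(-1\right) \left(-195\right)} + \frac{406}{-168} = 1 \cdot \frac{1}{195} + 406 \left(- \frac{1}{168}\right) = 1 \cdot \frac{1}{195} - \frac{29}{12} = \frac{1}{195} - \frac{29}{12} = - \frac{627}{260}$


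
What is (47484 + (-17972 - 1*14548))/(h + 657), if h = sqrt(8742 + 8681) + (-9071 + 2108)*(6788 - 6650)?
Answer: -7184493234/461027539373 - 7482*sqrt(17423)/461027539373 ≈ -0.015586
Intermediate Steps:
h = -960894 + sqrt(17423) (h = sqrt(17423) - 6963*138 = sqrt(17423) - 960894 = -960894 + sqrt(17423) ≈ -9.6076e+5)
(47484 + (-17972 - 1*14548))/(h + 657) = (47484 + (-17972 - 1*14548))/((-960894 + sqrt(17423)) + 657) = (47484 + (-17972 - 14548))/(-960237 + sqrt(17423)) = (47484 - 32520)/(-960237 + sqrt(17423)) = 14964/(-960237 + sqrt(17423))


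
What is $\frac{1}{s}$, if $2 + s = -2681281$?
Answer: $- \frac{1}{2681283} \approx -3.7296 \cdot 10^{-7}$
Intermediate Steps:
$s = -2681283$ ($s = -2 - 2681281 = -2681283$)
$\frac{1}{s} = \frac{1}{-2681283} = - \frac{1}{2681283}$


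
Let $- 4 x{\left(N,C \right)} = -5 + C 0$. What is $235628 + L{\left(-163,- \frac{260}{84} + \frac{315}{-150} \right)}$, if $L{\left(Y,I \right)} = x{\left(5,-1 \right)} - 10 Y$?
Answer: $\frac{949037}{4} \approx 2.3726 \cdot 10^{5}$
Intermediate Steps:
$x{\left(N,C \right)} = \frac{5}{4}$ ($x{\left(N,C \right)} = - \frac{-5 + C 0}{4} = - \frac{-5 + 0}{4} = \left(- \frac{1}{4}\right) \left(-5\right) = \frac{5}{4}$)
$L{\left(Y,I \right)} = \frac{5}{4} - 10 Y$
$235628 + L{\left(-163,- \frac{260}{84} + \frac{315}{-150} \right)} = 235628 + \left(\frac{5}{4} - -1630\right) = 235628 + \left(\frac{5}{4} + 1630\right) = 235628 + \frac{6525}{4} = \frac{949037}{4}$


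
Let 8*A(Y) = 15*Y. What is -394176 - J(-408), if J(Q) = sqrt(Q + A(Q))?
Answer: -394176 - I*sqrt(1173) ≈ -3.9418e+5 - 34.249*I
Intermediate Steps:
A(Y) = 15*Y/8 (A(Y) = (15*Y)/8 = 15*Y/8)
J(Q) = sqrt(46)*sqrt(Q)/4 (J(Q) = sqrt(Q + 15*Q/8) = sqrt(23*Q/8) = sqrt(46)*sqrt(Q)/4)
-394176 - J(-408) = -394176 - sqrt(46)*sqrt(-408)/4 = -394176 - sqrt(46)*2*I*sqrt(102)/4 = -394176 - I*sqrt(1173)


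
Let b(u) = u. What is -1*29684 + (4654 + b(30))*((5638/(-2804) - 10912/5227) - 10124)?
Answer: -173934996757154/3664127 ≈ -4.7470e+7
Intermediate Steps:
-1*29684 + (4654 + b(30))*((5638/(-2804) - 10912/5227) - 10124) = -1*29684 + (4654 + 30)*((5638/(-2804) - 10912/5227) - 10124) = -29684 + 4684*((5638*(-1/2804) - 10912*1/5227) - 10124) = -29684 + 4684*((-2819/1402 - 10912/5227) - 10124) = -29684 + 4684*(-30033537/7328254 - 10124) = -29684 + 4684*(-74221277033/7328254) = -29684 - 173826230811286/3664127 = -173934996757154/3664127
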